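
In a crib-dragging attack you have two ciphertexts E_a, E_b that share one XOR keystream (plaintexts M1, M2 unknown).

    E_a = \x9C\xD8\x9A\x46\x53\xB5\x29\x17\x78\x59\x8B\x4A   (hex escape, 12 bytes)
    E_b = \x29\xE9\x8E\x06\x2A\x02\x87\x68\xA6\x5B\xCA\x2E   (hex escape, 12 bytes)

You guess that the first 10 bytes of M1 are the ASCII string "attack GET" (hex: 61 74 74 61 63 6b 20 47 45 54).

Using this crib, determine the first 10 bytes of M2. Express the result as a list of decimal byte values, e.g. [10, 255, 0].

First, E_a ⊕ E_b = (M1 ⊕ K) ⊕ (M2 ⊕ K) = M1 ⊕ M2, so the key drops out. Then M2 = (M1 ⊕ M2) ⊕ M1 over the first 10 bytes.
byte 0: (9c ^ 29) ^ 61 = b5 ^ 61 = d4
byte 1: (d8 ^ e9) ^ 74 = 31 ^ 74 = 45
byte 2: (9a ^ 8e) ^ 74 = 14 ^ 74 = 60
byte 3: (46 ^ 06) ^ 61 = 40 ^ 61 = 21
byte 4: (53 ^ 2a) ^ 63 = 79 ^ 63 = 1a
byte 5: (b5 ^ 02) ^ 6b = b7 ^ 6b = dc
byte 6: (29 ^ 87) ^ 20 = ae ^ 20 = 8e
byte 7: (17 ^ 68) ^ 47 = 7f ^ 47 = 38
byte 8: (78 ^ a6) ^ 45 = de ^ 45 = 9b
byte 9: (59 ^ 5b) ^ 54 = 02 ^ 54 = 56

[212, 69, 96, 33, 26, 220, 142, 56, 155, 86]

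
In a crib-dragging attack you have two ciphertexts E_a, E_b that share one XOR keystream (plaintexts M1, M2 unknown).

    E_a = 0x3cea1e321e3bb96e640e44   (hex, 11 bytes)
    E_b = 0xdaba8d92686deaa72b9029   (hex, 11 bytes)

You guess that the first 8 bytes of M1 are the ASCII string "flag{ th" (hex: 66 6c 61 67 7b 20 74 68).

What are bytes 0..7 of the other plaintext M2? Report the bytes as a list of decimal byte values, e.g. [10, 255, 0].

[128, 60, 242, 199, 13, 118, 39, 161]

First, E_a ⊕ E_b = (M1 ⊕ K) ⊕ (M2 ⊕ K) = M1 ⊕ M2, so the key drops out. Then M2 = (M1 ⊕ M2) ⊕ M1 over the first 8 bytes.
byte 0: (3c xor da) xor 66 = e6 xor 66 = 80
byte 1: (ea xor ba) xor 6c = 50 xor 6c = 3c
byte 2: (1e xor 8d) xor 61 = 93 xor 61 = f2
byte 3: (32 xor 92) xor 67 = a0 xor 67 = c7
byte 4: (1e xor 68) xor 7b = 76 xor 7b = 0d
byte 5: (3b xor 6d) xor 20 = 56 xor 20 = 76
byte 6: (b9 xor ea) xor 74 = 53 xor 74 = 27
byte 7: (6e xor a7) xor 68 = c9 xor 68 = a1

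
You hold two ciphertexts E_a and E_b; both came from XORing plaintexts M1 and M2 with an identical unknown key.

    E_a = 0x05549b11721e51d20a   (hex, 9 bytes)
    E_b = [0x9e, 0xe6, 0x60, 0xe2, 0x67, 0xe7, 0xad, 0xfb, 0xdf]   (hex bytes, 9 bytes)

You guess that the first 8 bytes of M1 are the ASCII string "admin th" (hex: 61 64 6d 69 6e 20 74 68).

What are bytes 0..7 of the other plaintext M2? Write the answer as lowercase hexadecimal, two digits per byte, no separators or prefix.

First, E_a ⊕ E_b = (M1 ⊕ K) ⊕ (M2 ⊕ K) = M1 ⊕ M2, so the key drops out. Then M2 = (M1 ⊕ M2) ⊕ M1 over the first 8 bytes.
byte 0: (05 xor 9e) xor 61 = 9b xor 61 = fa
byte 1: (54 xor e6) xor 64 = b2 xor 64 = d6
byte 2: (9b xor 60) xor 6d = fb xor 6d = 96
byte 3: (11 xor e2) xor 69 = f3 xor 69 = 9a
byte 4: (72 xor 67) xor 6e = 15 xor 6e = 7b
byte 5: (1e xor e7) xor 20 = f9 xor 20 = d9
byte 6: (51 xor ad) xor 74 = fc xor 74 = 88
byte 7: (d2 xor fb) xor 68 = 29 xor 68 = 41

fad6969a7bd98841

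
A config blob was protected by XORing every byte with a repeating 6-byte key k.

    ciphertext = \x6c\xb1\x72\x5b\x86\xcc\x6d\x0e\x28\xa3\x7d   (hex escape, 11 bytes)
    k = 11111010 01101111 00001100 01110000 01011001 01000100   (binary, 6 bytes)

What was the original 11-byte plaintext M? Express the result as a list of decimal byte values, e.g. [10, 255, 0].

[150, 222, 126, 43, 223, 136, 151, 97, 36, 211, 36]

The 6-byte key repeats, so the effective keystream is fa 6f 0c 70 59 44 fa 6f 0c 70 59.
byte 0: 6c ⊕ fa = 96
byte 1: b1 ⊕ 6f = de
byte 2: 72 ⊕ 0c = 7e
byte 3: 5b ⊕ 70 = 2b
byte 4: 86 ⊕ 59 = df
byte 5: cc ⊕ 44 = 88
byte 6: 6d ⊕ fa = 97
byte 7: 0e ⊕ 6f = 61
byte 8: 28 ⊕ 0c = 24
byte 9: a3 ⊕ 70 = d3
byte 10: 7d ⊕ 59 = 24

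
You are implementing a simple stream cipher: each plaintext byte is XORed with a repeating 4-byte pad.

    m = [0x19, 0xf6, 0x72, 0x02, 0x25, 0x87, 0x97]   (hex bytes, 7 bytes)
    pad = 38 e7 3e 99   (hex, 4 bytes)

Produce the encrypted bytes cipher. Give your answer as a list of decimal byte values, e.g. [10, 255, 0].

The 4-byte key repeats, so the effective keystream is 38 e7 3e 99 38 e7 3e.
byte 0: 19 ⊕ 38 = 21
byte 1: f6 ⊕ e7 = 11
byte 2: 72 ⊕ 3e = 4c
byte 3: 02 ⊕ 99 = 9b
byte 4: 25 ⊕ 38 = 1d
byte 5: 87 ⊕ e7 = 60
byte 6: 97 ⊕ 3e = a9

[33, 17, 76, 155, 29, 96, 169]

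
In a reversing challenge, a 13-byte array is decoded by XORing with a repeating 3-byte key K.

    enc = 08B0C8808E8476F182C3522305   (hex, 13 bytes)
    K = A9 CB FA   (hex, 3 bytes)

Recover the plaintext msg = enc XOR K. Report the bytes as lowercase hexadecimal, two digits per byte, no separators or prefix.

The 3-byte key repeats, so the effective keystream is a9 cb fa a9 cb fa a9 cb fa a9 cb fa a9.
byte 0: 08 ⊕ a9 = a1
byte 1: b0 ⊕ cb = 7b
byte 2: c8 ⊕ fa = 32
byte 3: 80 ⊕ a9 = 29
byte 4: 8e ⊕ cb = 45
byte 5: 84 ⊕ fa = 7e
byte 6: 76 ⊕ a9 = df
byte 7: f1 ⊕ cb = 3a
byte 8: 82 ⊕ fa = 78
byte 9: c3 ⊕ a9 = 6a
byte 10: 52 ⊕ cb = 99
byte 11: 23 ⊕ fa = d9
byte 12: 05 ⊕ a9 = ac

a17b3229457edf3a786a99d9ac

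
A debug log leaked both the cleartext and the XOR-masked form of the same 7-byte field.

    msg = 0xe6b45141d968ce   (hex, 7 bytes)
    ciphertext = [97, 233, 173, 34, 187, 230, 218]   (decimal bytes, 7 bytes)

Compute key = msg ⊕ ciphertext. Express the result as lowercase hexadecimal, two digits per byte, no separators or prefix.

875dfc63628e14

Since ciphertext = msg ⊕ key, XORing both sides with msg gives key = msg ⊕ ciphertext.
byte 0: e6 XOR 61 = 87
byte 1: b4 XOR e9 = 5d
byte 2: 51 XOR ad = fc
byte 3: 41 XOR 22 = 63
byte 4: d9 XOR bb = 62
byte 5: 68 XOR e6 = 8e
byte 6: ce XOR da = 14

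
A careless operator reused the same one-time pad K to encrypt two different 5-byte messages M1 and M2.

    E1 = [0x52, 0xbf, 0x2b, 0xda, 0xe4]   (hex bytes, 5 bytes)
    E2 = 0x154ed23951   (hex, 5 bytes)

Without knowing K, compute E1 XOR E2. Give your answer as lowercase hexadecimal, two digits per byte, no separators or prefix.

47f1f9e3b5

E1 ⊕ E2 = (M1 ⊕ K) ⊕ (M2 ⊕ K) = M1 ⊕ M2 — the shared key cancels under XOR.
52 XOR 15 = 47
bf XOR 4e = f1
2b XOR d2 = f9
da XOR 39 = e3
e4 XOR 51 = b5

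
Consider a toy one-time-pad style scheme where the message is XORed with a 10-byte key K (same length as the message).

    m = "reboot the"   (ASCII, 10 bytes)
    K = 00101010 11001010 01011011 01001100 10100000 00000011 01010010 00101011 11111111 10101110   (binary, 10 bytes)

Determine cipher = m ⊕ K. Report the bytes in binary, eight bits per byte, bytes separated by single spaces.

01011000 10101111 00111001 00100011 11001111 01110111 01110010 01011111 10010111 11001011

XOR is its own inverse, so applying the key byte-wise gives the result directly.
01110010 xor 00101010 = 01011000
01100101 xor 11001010 = 10101111
01100010 xor 01011011 = 00111001
01101111 xor 01001100 = 00100011
01101111 xor 10100000 = 11001111
01110100 xor 00000011 = 01110111
00100000 xor 01010010 = 01110010
01110100 xor 00101011 = 01011111
01101000 xor 11111111 = 10010111
01100101 xor 10101110 = 11001011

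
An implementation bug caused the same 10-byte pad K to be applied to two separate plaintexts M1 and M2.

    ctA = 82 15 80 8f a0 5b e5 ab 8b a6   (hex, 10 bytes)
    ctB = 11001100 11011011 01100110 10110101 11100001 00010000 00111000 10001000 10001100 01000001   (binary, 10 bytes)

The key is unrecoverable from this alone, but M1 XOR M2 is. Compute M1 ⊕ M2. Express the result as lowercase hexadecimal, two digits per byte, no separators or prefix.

4ecee63a414bdd2307e7

ctA ⊕ ctB = (M1 ⊕ K) ⊕ (M2 ⊕ K) = M1 ⊕ M2 — the shared key cancels under XOR.
130 xor 204 =  78
 21 xor 219 = 206
128 xor 102 = 230
143 xor 181 =  58
160 xor 225 =  65
 91 xor  16 =  75
229 xor  56 = 221
171 xor 136 =  35
139 xor 140 =   7
166 xor  65 = 231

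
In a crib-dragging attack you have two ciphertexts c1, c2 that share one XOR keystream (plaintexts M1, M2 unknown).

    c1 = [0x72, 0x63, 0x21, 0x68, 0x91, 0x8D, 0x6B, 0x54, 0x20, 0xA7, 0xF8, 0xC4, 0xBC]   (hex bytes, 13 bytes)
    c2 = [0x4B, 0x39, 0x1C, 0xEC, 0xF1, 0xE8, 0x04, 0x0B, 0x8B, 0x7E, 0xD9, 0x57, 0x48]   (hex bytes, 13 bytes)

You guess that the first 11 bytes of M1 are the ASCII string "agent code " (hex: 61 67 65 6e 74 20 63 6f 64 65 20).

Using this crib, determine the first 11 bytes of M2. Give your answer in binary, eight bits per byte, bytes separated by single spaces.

First, c1 ⊕ c2 = (M1 ⊕ K) ⊕ (M2 ⊕ K) = M1 ⊕ M2, so the key drops out. Then M2 = (M1 ⊕ M2) ⊕ M1 over the first 11 bytes.
byte 0: (72 xor 4b) xor 61 = 39 xor 61 = 58
byte 1: (63 xor 39) xor 67 = 5a xor 67 = 3d
byte 2: (21 xor 1c) xor 65 = 3d xor 65 = 58
byte 3: (68 xor ec) xor 6e = 84 xor 6e = ea
byte 4: (91 xor f1) xor 74 = 60 xor 74 = 14
byte 5: (8d xor e8) xor 20 = 65 xor 20 = 45
byte 6: (6b xor 04) xor 63 = 6f xor 63 = 0c
byte 7: (54 xor 0b) xor 6f = 5f xor 6f = 30
byte 8: (20 xor 8b) xor 64 = ab xor 64 = cf
byte 9: (a7 xor 7e) xor 65 = d9 xor 65 = bc
byte 10: (f8 xor d9) xor 20 = 21 xor 20 = 01

01011000 00111101 01011000 11101010 00010100 01000101 00001100 00110000 11001111 10111100 00000001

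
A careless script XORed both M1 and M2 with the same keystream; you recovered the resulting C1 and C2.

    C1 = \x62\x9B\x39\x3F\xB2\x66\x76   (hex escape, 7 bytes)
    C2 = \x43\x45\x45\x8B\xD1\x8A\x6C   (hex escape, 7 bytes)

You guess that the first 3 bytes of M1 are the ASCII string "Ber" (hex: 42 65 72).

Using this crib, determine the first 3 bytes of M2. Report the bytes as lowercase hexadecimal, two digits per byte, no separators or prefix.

First, C1 ⊕ C2 = (M1 ⊕ K) ⊕ (M2 ⊕ K) = M1 ⊕ M2, so the key drops out. Then M2 = (M1 ⊕ M2) ⊕ M1 over the first 3 bytes.
byte 0: (62 xor 43) xor 42 = 21 xor 42 = 63
byte 1: (9b xor 45) xor 65 = de xor 65 = bb
byte 2: (39 xor 45) xor 72 = 7c xor 72 = 0e

63bb0e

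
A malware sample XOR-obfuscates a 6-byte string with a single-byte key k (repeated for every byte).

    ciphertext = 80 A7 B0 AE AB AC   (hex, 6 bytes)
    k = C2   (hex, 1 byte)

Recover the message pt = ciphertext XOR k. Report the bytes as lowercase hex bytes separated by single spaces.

The 1-byte key repeats, so the effective keystream is c2 c2 c2 c2 c2 c2.
byte 0: 80 XOR c2 = 42
byte 1: a7 XOR c2 = 65
byte 2: b0 XOR c2 = 72
byte 3: ae XOR c2 = 6c
byte 4: ab XOR c2 = 69
byte 5: ac XOR c2 = 6e

42 65 72 6c 69 6e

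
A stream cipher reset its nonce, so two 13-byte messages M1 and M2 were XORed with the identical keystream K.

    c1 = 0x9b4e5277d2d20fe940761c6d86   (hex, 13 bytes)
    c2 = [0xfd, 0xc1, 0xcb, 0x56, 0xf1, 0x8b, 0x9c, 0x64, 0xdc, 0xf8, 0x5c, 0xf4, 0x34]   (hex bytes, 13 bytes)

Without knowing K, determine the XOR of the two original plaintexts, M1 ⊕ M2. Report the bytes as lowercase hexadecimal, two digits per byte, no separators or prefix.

668f99212359938d9c8e4099b2

c1 ⊕ c2 = (M1 ⊕ K) ⊕ (M2 ⊕ K) = M1 ⊕ M2 — the shared key cancels under XOR.
155 ⊕ 253 = 102
 78 ⊕ 193 = 143
 82 ⊕ 203 = 153
119 ⊕  86 =  33
210 ⊕ 241 =  35
210 ⊕ 139 =  89
 15 ⊕ 156 = 147
233 ⊕ 100 = 141
 64 ⊕ 220 = 156
118 ⊕ 248 = 142
 28 ⊕  92 =  64
109 ⊕ 244 = 153
134 ⊕  52 = 178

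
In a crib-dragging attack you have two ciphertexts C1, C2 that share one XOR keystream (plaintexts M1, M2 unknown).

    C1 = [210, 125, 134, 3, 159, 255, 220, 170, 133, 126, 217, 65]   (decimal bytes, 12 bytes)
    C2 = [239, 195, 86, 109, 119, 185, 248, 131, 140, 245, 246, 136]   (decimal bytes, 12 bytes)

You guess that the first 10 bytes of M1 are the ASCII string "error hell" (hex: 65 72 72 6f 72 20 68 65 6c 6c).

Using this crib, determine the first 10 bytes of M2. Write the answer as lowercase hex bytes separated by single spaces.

First, C1 ⊕ C2 = (M1 ⊕ K) ⊕ (M2 ⊕ K) = M1 ⊕ M2, so the key drops out. Then M2 = (M1 ⊕ M2) ⊕ M1 over the first 10 bytes.
byte 0: (d2 xor ef) xor 65 = 3d xor 65 = 58
byte 1: (7d xor c3) xor 72 = be xor 72 = cc
byte 2: (86 xor 56) xor 72 = d0 xor 72 = a2
byte 3: (03 xor 6d) xor 6f = 6e xor 6f = 01
byte 4: (9f xor 77) xor 72 = e8 xor 72 = 9a
byte 5: (ff xor b9) xor 20 = 46 xor 20 = 66
byte 6: (dc xor f8) xor 68 = 24 xor 68 = 4c
byte 7: (aa xor 83) xor 65 = 29 xor 65 = 4c
byte 8: (85 xor 8c) xor 6c = 09 xor 6c = 65
byte 9: (7e xor f5) xor 6c = 8b xor 6c = e7

58 cc a2 01 9a 66 4c 4c 65 e7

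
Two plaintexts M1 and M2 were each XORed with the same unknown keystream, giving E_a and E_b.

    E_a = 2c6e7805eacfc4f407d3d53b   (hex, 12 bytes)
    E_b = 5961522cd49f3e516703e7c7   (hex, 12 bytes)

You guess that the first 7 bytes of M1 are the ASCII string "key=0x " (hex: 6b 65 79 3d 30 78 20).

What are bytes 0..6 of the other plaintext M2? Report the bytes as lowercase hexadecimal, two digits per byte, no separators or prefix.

1e6a53140e28da

First, E_a ⊕ E_b = (M1 ⊕ K) ⊕ (M2 ⊕ K) = M1 ⊕ M2, so the key drops out. Then M2 = (M1 ⊕ M2) ⊕ M1 over the first 7 bytes.
byte 0: (2c ⊕ 59) ⊕ 6b = 75 ⊕ 6b = 1e
byte 1: (6e ⊕ 61) ⊕ 65 = 0f ⊕ 65 = 6a
byte 2: (78 ⊕ 52) ⊕ 79 = 2a ⊕ 79 = 53
byte 3: (05 ⊕ 2c) ⊕ 3d = 29 ⊕ 3d = 14
byte 4: (ea ⊕ d4) ⊕ 30 = 3e ⊕ 30 = 0e
byte 5: (cf ⊕ 9f) ⊕ 78 = 50 ⊕ 78 = 28
byte 6: (c4 ⊕ 3e) ⊕ 20 = fa ⊕ 20 = da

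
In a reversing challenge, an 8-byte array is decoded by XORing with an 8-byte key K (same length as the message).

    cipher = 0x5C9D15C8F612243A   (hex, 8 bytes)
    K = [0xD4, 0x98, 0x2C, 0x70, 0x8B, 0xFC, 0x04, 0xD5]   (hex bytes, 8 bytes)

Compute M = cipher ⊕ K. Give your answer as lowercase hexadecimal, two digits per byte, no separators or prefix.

XOR is its own inverse, so applying the key byte-wise gives the result directly.
 92 ⊕ 212 = 136
157 ⊕ 152 =   5
 21 ⊕  44 =  57
200 ⊕ 112 = 184
246 ⊕ 139 = 125
 18 ⊕ 252 = 238
 36 ⊕   4 =  32
 58 ⊕ 213 = 239

880539b87dee20ef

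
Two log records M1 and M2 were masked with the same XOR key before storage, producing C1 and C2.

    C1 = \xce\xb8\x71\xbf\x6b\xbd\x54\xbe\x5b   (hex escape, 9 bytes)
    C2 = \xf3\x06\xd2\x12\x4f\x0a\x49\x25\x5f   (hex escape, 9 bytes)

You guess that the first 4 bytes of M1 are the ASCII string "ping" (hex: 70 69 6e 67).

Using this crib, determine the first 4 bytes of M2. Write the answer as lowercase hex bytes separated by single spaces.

First, C1 ⊕ C2 = (M1 ⊕ K) ⊕ (M2 ⊕ K) = M1 ⊕ M2, so the key drops out. Then M2 = (M1 ⊕ M2) ⊕ M1 over the first 4 bytes.
byte 0: (ce ^ f3) ^ 70 = 3d ^ 70 = 4d
byte 1: (b8 ^ 06) ^ 69 = be ^ 69 = d7
byte 2: (71 ^ d2) ^ 6e = a3 ^ 6e = cd
byte 3: (bf ^ 12) ^ 67 = ad ^ 67 = ca

4d d7 cd ca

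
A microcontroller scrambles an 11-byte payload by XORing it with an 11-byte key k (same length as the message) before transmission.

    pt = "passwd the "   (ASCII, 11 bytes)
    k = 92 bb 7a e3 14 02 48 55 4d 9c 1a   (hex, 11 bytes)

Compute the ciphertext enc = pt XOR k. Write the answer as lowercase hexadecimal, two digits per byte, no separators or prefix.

70 ⊕ 92 = e2
61 ⊕ bb = da
73 ⊕ 7a = 09
73 ⊕ e3 = 90
77 ⊕ 14 = 63
64 ⊕ 02 = 66
20 ⊕ 48 = 68
74 ⊕ 55 = 21
68 ⊕ 4d = 25
65 ⊕ 9c = f9
20 ⊕ 1a = 3a

e2da09906366682125f93a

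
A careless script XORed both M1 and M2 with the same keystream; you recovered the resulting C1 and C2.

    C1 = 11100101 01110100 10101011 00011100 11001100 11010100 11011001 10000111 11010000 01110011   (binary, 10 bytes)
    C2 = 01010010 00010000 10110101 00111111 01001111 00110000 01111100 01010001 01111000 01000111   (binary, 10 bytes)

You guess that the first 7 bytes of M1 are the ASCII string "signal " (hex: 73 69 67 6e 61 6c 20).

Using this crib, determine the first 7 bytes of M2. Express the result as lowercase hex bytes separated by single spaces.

First, C1 ⊕ C2 = (M1 ⊕ K) ⊕ (M2 ⊕ K) = M1 ⊕ M2, so the key drops out. Then M2 = (M1 ⊕ M2) ⊕ M1 over the first 7 bytes.
byte 0: (e5 ^ 52) ^ 73 = b7 ^ 73 = c4
byte 1: (74 ^ 10) ^ 69 = 64 ^ 69 = 0d
byte 2: (ab ^ b5) ^ 67 = 1e ^ 67 = 79
byte 3: (1c ^ 3f) ^ 6e = 23 ^ 6e = 4d
byte 4: (cc ^ 4f) ^ 61 = 83 ^ 61 = e2
byte 5: (d4 ^ 30) ^ 6c = e4 ^ 6c = 88
byte 6: (d9 ^ 7c) ^ 20 = a5 ^ 20 = 85

c4 0d 79 4d e2 88 85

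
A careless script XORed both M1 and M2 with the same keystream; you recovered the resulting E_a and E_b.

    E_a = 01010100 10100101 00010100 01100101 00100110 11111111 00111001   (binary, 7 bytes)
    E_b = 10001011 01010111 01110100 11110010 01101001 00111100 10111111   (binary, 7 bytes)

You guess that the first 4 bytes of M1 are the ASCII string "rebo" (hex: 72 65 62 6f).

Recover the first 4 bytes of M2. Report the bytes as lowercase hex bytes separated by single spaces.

First, E_a ⊕ E_b = (M1 ⊕ K) ⊕ (M2 ⊕ K) = M1 ⊕ M2, so the key drops out. Then M2 = (M1 ⊕ M2) ⊕ M1 over the first 4 bytes.
byte 0: (54 ^ 8b) ^ 72 = df ^ 72 = ad
byte 1: (a5 ^ 57) ^ 65 = f2 ^ 65 = 97
byte 2: (14 ^ 74) ^ 62 = 60 ^ 62 = 02
byte 3: (65 ^ f2) ^ 6f = 97 ^ 6f = f8

ad 97 02 f8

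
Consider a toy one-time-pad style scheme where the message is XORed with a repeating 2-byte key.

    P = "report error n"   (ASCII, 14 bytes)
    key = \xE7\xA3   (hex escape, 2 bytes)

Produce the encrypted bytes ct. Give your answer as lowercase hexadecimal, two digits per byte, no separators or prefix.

95c697cc95d7c7c695d188d1c7cd

The 2-byte key repeats, so the effective keystream is e7 a3 e7 a3 e7 a3 e7 a3 e7 a3 e7 a3 e7 a3.
byte 0: 114 xor 231 = 149
byte 1: 101 xor 163 = 198
byte 2: 112 xor 231 = 151
byte 3: 111 xor 163 = 204
byte 4: 114 xor 231 = 149
byte 5: 116 xor 163 = 215
byte 6:  32 xor 231 = 199
byte 7: 101 xor 163 = 198
byte 8: 114 xor 231 = 149
byte 9: 114 xor 163 = 209
byte 10: 111 xor 231 = 136
byte 11: 114 xor 163 = 209
byte 12:  32 xor 231 = 199
byte 13: 110 xor 163 = 205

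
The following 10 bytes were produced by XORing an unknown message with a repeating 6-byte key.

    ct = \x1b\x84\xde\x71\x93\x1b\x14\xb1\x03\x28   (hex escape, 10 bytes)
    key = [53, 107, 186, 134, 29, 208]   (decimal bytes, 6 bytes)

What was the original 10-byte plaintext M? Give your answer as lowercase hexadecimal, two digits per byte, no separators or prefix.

The 6-byte key repeats, so the effective keystream is 35 6b ba 86 1d d0 35 6b ba 86.
byte 0: 1b ⊕ 35 = 2e
byte 1: 84 ⊕ 6b = ef
byte 2: de ⊕ ba = 64
byte 3: 71 ⊕ 86 = f7
byte 4: 93 ⊕ 1d = 8e
byte 5: 1b ⊕ d0 = cb
byte 6: 14 ⊕ 35 = 21
byte 7: b1 ⊕ 6b = da
byte 8: 03 ⊕ ba = b9
byte 9: 28 ⊕ 86 = ae

2eef64f78ecb21dab9ae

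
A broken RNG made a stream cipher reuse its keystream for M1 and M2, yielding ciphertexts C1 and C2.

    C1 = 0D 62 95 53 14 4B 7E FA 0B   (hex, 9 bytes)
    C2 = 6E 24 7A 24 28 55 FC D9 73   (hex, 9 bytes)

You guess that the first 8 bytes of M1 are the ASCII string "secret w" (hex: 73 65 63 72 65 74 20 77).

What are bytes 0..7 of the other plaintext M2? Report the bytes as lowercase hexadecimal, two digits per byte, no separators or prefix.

10238c05596aa254

First, C1 ⊕ C2 = (M1 ⊕ K) ⊕ (M2 ⊕ K) = M1 ⊕ M2, so the key drops out. Then M2 = (M1 ⊕ M2) ⊕ M1 over the first 8 bytes.
byte 0: (0d ⊕ 6e) ⊕ 73 = 63 ⊕ 73 = 10
byte 1: (62 ⊕ 24) ⊕ 65 = 46 ⊕ 65 = 23
byte 2: (95 ⊕ 7a) ⊕ 63 = ef ⊕ 63 = 8c
byte 3: (53 ⊕ 24) ⊕ 72 = 77 ⊕ 72 = 05
byte 4: (14 ⊕ 28) ⊕ 65 = 3c ⊕ 65 = 59
byte 5: (4b ⊕ 55) ⊕ 74 = 1e ⊕ 74 = 6a
byte 6: (7e ⊕ fc) ⊕ 20 = 82 ⊕ 20 = a2
byte 7: (fa ⊕ d9) ⊕ 77 = 23 ⊕ 77 = 54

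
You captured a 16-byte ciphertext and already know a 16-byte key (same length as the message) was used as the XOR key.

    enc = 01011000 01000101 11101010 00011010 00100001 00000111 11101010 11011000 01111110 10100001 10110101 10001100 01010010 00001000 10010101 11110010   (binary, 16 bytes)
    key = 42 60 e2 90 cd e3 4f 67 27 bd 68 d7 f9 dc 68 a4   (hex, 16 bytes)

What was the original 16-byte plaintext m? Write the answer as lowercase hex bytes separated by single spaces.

1a 25 08 8a ec e4 a5 bf 59 1c dd 5b ab d4 fd 56

58 xor 42 = 1a
45 xor 60 = 25
ea xor e2 = 08
1a xor 90 = 8a
21 xor cd = ec
07 xor e3 = e4
ea xor 4f = a5
d8 xor 67 = bf
7e xor 27 = 59
a1 xor bd = 1c
b5 xor 68 = dd
8c xor d7 = 5b
52 xor f9 = ab
08 xor dc = d4
95 xor 68 = fd
f2 xor a4 = 56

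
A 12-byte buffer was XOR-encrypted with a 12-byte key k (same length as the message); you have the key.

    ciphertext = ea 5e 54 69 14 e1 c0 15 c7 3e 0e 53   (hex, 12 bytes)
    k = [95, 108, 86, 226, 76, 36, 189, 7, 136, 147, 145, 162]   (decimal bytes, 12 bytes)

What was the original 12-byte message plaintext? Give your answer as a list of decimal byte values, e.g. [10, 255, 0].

234 xor  95 = 181
 94 xor 108 =  50
 84 xor  86 =   2
105 xor 226 = 139
 20 xor  76 =  88
225 xor  36 = 197
192 xor 189 = 125
 21 xor   7 =  18
199 xor 136 =  79
 62 xor 147 = 173
 14 xor 145 = 159
 83 xor 162 = 241

[181, 50, 2, 139, 88, 197, 125, 18, 79, 173, 159, 241]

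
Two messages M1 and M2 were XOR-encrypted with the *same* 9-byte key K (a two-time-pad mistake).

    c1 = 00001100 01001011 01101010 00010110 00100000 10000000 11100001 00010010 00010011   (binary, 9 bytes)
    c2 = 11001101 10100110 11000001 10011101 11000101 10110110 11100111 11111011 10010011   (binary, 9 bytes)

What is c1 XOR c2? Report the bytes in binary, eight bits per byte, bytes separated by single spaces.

c1 ⊕ c2 = (M1 ⊕ K) ⊕ (M2 ⊕ K) = M1 ⊕ M2 — the shared key cancels under XOR.
byte 0: 0c ⊕ cd = c1
byte 1: 4b ⊕ a6 = ed
byte 2: 6a ⊕ c1 = ab
byte 3: 16 ⊕ 9d = 8b
byte 4: 20 ⊕ c5 = e5
byte 5: 80 ⊕ b6 = 36
byte 6: e1 ⊕ e7 = 06
byte 7: 12 ⊕ fb = e9
byte 8: 13 ⊕ 93 = 80

11000001 11101101 10101011 10001011 11100101 00110110 00000110 11101001 10000000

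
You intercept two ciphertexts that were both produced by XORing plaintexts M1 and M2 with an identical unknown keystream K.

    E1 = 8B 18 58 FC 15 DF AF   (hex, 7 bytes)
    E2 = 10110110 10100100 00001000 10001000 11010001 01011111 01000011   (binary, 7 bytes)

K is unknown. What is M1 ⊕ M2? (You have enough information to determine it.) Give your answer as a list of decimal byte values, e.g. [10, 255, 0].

E1 ⊕ E2 = (M1 ⊕ K) ⊕ (M2 ⊕ K) = M1 ⊕ M2 — the shared key cancels under XOR.
8b XOR b6 = 3d
18 XOR a4 = bc
58 XOR 08 = 50
fc XOR 88 = 74
15 XOR d1 = c4
df XOR 5f = 80
af XOR 43 = ec

[61, 188, 80, 116, 196, 128, 236]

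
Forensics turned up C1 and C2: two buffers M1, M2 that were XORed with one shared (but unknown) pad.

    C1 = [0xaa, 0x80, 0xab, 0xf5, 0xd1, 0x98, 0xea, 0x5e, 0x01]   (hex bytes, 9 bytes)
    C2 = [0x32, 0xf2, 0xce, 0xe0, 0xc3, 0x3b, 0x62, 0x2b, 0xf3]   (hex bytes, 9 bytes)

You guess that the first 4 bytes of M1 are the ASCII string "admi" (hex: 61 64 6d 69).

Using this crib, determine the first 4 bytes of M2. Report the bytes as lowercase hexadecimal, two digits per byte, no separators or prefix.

First, C1 ⊕ C2 = (M1 ⊕ K) ⊕ (M2 ⊕ K) = M1 ⊕ M2, so the key drops out. Then M2 = (M1 ⊕ M2) ⊕ M1 over the first 4 bytes.
byte 0: (aa ⊕ 32) ⊕ 61 = 98 ⊕ 61 = f9
byte 1: (80 ⊕ f2) ⊕ 64 = 72 ⊕ 64 = 16
byte 2: (ab ⊕ ce) ⊕ 6d = 65 ⊕ 6d = 08
byte 3: (f5 ⊕ e0) ⊕ 69 = 15 ⊕ 69 = 7c

f916087c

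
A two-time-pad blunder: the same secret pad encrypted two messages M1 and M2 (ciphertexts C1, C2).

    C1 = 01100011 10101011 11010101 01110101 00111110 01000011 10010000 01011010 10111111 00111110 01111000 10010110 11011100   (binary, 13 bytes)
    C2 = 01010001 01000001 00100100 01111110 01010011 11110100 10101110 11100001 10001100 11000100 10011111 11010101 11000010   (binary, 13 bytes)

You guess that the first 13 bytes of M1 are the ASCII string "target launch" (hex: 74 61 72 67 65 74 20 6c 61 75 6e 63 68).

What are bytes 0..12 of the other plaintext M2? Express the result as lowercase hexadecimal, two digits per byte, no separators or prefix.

First, C1 ⊕ C2 = (M1 ⊕ K) ⊕ (M2 ⊕ K) = M1 ⊕ M2, so the key drops out. Then M2 = (M1 ⊕ M2) ⊕ M1 over the first 13 bytes.
byte 0: (63 ⊕ 51) ⊕ 74 = 32 ⊕ 74 = 46
byte 1: (ab ⊕ 41) ⊕ 61 = ea ⊕ 61 = 8b
byte 2: (d5 ⊕ 24) ⊕ 72 = f1 ⊕ 72 = 83
byte 3: (75 ⊕ 7e) ⊕ 67 = 0b ⊕ 67 = 6c
byte 4: (3e ⊕ 53) ⊕ 65 = 6d ⊕ 65 = 08
byte 5: (43 ⊕ f4) ⊕ 74 = b7 ⊕ 74 = c3
byte 6: (90 ⊕ ae) ⊕ 20 = 3e ⊕ 20 = 1e
byte 7: (5a ⊕ e1) ⊕ 6c = bb ⊕ 6c = d7
byte 8: (bf ⊕ 8c) ⊕ 61 = 33 ⊕ 61 = 52
byte 9: (3e ⊕ c4) ⊕ 75 = fa ⊕ 75 = 8f
byte 10: (78 ⊕ 9f) ⊕ 6e = e7 ⊕ 6e = 89
byte 11: (96 ⊕ d5) ⊕ 63 = 43 ⊕ 63 = 20
byte 12: (dc ⊕ c2) ⊕ 68 = 1e ⊕ 68 = 76

468b836c08c31ed7528f892076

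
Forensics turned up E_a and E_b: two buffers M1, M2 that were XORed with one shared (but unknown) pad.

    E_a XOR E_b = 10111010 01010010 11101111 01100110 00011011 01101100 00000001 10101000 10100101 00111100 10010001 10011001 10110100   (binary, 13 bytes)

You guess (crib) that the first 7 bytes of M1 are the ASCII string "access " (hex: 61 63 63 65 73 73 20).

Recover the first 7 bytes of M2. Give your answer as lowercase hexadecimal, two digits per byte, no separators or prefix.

Since E_a ⊕ E_b = M1 ⊕ M2, XORing with the guessed M1 bytes yields the corresponding M2 bytes: M2 = (E_a ⊕ E_b) ⊕ M1.
186 ⊕  97 = 219
 82 ⊕  99 =  49
239 ⊕  99 = 140
102 ⊕ 101 =   3
 27 ⊕ 115 = 104
108 ⊕ 115 =  31
  1 ⊕  32 =  33

db318c03681f21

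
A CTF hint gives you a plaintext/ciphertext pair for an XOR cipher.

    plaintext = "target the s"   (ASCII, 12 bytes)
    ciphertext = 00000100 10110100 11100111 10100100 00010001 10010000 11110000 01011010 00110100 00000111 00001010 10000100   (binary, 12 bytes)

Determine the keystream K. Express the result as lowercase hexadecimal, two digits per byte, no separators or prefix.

Since ciphertext = plaintext ⊕ K, XORing both sides with plaintext gives K = plaintext ⊕ ciphertext.
74 xor 04 = 70
61 xor b4 = d5
72 xor e7 = 95
67 xor a4 = c3
65 xor 11 = 74
74 xor 90 = e4
20 xor f0 = d0
74 xor 5a = 2e
68 xor 34 = 5c
65 xor 07 = 62
20 xor 0a = 2a
73 xor 84 = f7

70d595c374e4d02e5c622af7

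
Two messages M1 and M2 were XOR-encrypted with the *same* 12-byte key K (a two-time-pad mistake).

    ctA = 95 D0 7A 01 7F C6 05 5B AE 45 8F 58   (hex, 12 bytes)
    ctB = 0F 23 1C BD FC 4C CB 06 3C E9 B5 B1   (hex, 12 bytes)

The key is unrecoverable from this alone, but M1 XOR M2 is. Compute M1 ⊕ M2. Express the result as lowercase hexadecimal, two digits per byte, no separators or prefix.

ctA ⊕ ctB = (M1 ⊕ K) ⊕ (M2 ⊕ K) = M1 ⊕ M2 — the shared key cancels under XOR.
95 ⊕ 0f = 9a
d0 ⊕ 23 = f3
7a ⊕ 1c = 66
01 ⊕ bd = bc
7f ⊕ fc = 83
c6 ⊕ 4c = 8a
05 ⊕ cb = ce
5b ⊕ 06 = 5d
ae ⊕ 3c = 92
45 ⊕ e9 = ac
8f ⊕ b5 = 3a
58 ⊕ b1 = e9

9af366bc838ace5d92ac3ae9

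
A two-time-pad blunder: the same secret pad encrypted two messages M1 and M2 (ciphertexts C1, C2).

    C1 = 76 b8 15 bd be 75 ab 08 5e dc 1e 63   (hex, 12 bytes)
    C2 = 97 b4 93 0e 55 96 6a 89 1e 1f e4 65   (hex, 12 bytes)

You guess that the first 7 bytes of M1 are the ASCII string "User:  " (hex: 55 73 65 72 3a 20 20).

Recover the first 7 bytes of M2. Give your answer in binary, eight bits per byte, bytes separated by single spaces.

First, C1 ⊕ C2 = (M1 ⊕ K) ⊕ (M2 ⊕ K) = M1 ⊕ M2, so the key drops out. Then M2 = (M1 ⊕ M2) ⊕ M1 over the first 7 bytes.
byte 0: (76 XOR 97) XOR 55 = e1 XOR 55 = b4
byte 1: (b8 XOR b4) XOR 73 = 0c XOR 73 = 7f
byte 2: (15 XOR 93) XOR 65 = 86 XOR 65 = e3
byte 3: (bd XOR 0e) XOR 72 = b3 XOR 72 = c1
byte 4: (be XOR 55) XOR 3a = eb XOR 3a = d1
byte 5: (75 XOR 96) XOR 20 = e3 XOR 20 = c3
byte 6: (ab XOR 6a) XOR 20 = c1 XOR 20 = e1

10110100 01111111 11100011 11000001 11010001 11000011 11100001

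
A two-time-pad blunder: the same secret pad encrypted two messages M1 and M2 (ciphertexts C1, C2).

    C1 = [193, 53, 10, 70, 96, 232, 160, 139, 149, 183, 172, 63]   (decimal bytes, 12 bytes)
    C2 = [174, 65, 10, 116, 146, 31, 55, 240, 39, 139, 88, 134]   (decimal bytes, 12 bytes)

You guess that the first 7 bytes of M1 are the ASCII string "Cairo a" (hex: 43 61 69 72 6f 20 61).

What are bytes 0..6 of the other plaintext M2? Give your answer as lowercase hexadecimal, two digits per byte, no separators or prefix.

2c1569409dd7f6

First, C1 ⊕ C2 = (M1 ⊕ K) ⊕ (M2 ⊕ K) = M1 ⊕ M2, so the key drops out. Then M2 = (M1 ⊕ M2) ⊕ M1 over the first 7 bytes.
byte 0: (c1 ⊕ ae) ⊕ 43 = 6f ⊕ 43 = 2c
byte 1: (35 ⊕ 41) ⊕ 61 = 74 ⊕ 61 = 15
byte 2: (0a ⊕ 0a) ⊕ 69 = 00 ⊕ 69 = 69
byte 3: (46 ⊕ 74) ⊕ 72 = 32 ⊕ 72 = 40
byte 4: (60 ⊕ 92) ⊕ 6f = f2 ⊕ 6f = 9d
byte 5: (e8 ⊕ 1f) ⊕ 20 = f7 ⊕ 20 = d7
byte 6: (a0 ⊕ 37) ⊕ 61 = 97 ⊕ 61 = f6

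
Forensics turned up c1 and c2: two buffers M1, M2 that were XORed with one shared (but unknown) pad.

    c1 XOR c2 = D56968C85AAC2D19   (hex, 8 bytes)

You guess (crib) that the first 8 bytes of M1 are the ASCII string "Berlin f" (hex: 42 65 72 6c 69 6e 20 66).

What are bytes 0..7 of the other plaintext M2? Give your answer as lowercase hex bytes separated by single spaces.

97 0c 1a a4 33 c2 0d 7f

Since c1 ⊕ c2 = M1 ⊕ M2, XORing with the guessed M1 bytes yields the corresponding M2 bytes: M2 = (c1 ⊕ c2) ⊕ M1.
byte 0: d5 ^ 42 = 97
byte 1: 69 ^ 65 = 0c
byte 2: 68 ^ 72 = 1a
byte 3: c8 ^ 6c = a4
byte 4: 5a ^ 69 = 33
byte 5: ac ^ 6e = c2
byte 6: 2d ^ 20 = 0d
byte 7: 19 ^ 66 = 7f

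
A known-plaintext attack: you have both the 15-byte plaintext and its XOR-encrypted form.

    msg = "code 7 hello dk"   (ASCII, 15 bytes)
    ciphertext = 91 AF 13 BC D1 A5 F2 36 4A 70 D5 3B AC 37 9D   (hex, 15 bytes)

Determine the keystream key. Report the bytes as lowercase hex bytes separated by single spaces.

f2 c0 77 d9 f1 92 d2 5e 2f 1c b9 54 8c 53 f6

Since ciphertext = msg ⊕ key, XORing both sides with msg gives key = msg ⊕ ciphertext.
byte 0: 63 ^ 91 = f2
byte 1: 6f ^ af = c0
byte 2: 64 ^ 13 = 77
byte 3: 65 ^ bc = d9
byte 4: 20 ^ d1 = f1
byte 5: 37 ^ a5 = 92
byte 6: 20 ^ f2 = d2
byte 7: 68 ^ 36 = 5e
byte 8: 65 ^ 4a = 2f
byte 9: 6c ^ 70 = 1c
byte 10: 6c ^ d5 = b9
byte 11: 6f ^ 3b = 54
byte 12: 20 ^ ac = 8c
byte 13: 64 ^ 37 = 53
byte 14: 6b ^ 9d = f6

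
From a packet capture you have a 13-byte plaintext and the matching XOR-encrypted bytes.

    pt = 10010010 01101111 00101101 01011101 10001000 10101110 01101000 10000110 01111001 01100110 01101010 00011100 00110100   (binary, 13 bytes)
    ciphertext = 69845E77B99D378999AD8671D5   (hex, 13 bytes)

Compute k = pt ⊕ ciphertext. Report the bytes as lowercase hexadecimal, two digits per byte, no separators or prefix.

Since ciphertext = pt ⊕ k, XORing both sides with pt gives k = pt ⊕ ciphertext.
92 ⊕ 69 = fb
6f ⊕ 84 = eb
2d ⊕ 5e = 73
5d ⊕ 77 = 2a
88 ⊕ b9 = 31
ae ⊕ 9d = 33
68 ⊕ 37 = 5f
86 ⊕ 89 = 0f
79 ⊕ 99 = e0
66 ⊕ ad = cb
6a ⊕ 86 = ec
1c ⊕ 71 = 6d
34 ⊕ d5 = e1

fbeb732a31335f0fe0cbec6de1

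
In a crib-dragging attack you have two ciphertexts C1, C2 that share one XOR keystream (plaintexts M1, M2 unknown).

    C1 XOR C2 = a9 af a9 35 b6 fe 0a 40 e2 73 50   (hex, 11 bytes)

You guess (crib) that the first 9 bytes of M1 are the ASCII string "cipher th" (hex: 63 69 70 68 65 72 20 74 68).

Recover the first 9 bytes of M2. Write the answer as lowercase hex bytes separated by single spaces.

Since C1 ⊕ C2 = M1 ⊕ M2, XORing with the guessed M1 bytes yields the corresponding M2 bytes: M2 = (C1 ⊕ C2) ⊕ M1.
byte 0: 169 xor  99 = 202
byte 1: 175 xor 105 = 198
byte 2: 169 xor 112 = 217
byte 3:  53 xor 104 =  93
byte 4: 182 xor 101 = 211
byte 5: 254 xor 114 = 140
byte 6:  10 xor  32 =  42
byte 7:  64 xor 116 =  52
byte 8: 226 xor 104 = 138

ca c6 d9 5d d3 8c 2a 34 8a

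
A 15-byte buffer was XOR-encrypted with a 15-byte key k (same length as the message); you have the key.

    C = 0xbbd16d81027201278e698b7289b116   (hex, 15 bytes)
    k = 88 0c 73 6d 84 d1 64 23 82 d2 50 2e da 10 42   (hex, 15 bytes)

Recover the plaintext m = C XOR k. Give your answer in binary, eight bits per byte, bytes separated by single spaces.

XOR is its own inverse, so applying the key byte-wise gives the result directly.
byte 0: bb ⊕ 88 = 33
byte 1: d1 ⊕ 0c = dd
byte 2: 6d ⊕ 73 = 1e
byte 3: 81 ⊕ 6d = ec
byte 4: 02 ⊕ 84 = 86
byte 5: 72 ⊕ d1 = a3
byte 6: 01 ⊕ 64 = 65
byte 7: 27 ⊕ 23 = 04
byte 8: 8e ⊕ 82 = 0c
byte 9: 69 ⊕ d2 = bb
byte 10: 8b ⊕ 50 = db
byte 11: 72 ⊕ 2e = 5c
byte 12: 89 ⊕ da = 53
byte 13: b1 ⊕ 10 = a1
byte 14: 16 ⊕ 42 = 54

00110011 11011101 00011110 11101100 10000110 10100011 01100101 00000100 00001100 10111011 11011011 01011100 01010011 10100001 01010100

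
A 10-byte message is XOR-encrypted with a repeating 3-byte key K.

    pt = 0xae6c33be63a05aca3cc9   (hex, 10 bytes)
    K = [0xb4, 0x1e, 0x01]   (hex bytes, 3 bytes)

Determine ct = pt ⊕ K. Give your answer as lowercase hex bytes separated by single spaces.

The 3-byte key repeats, so the effective keystream is b4 1e 01 b4 1e 01 b4 1e 01 b4.
byte 0: ae XOR b4 = 1a
byte 1: 6c XOR 1e = 72
byte 2: 33 XOR 01 = 32
byte 3: be XOR b4 = 0a
byte 4: 63 XOR 1e = 7d
byte 5: a0 XOR 01 = a1
byte 6: 5a XOR b4 = ee
byte 7: ca XOR 1e = d4
byte 8: 3c XOR 01 = 3d
byte 9: c9 XOR b4 = 7d

1a 72 32 0a 7d a1 ee d4 3d 7d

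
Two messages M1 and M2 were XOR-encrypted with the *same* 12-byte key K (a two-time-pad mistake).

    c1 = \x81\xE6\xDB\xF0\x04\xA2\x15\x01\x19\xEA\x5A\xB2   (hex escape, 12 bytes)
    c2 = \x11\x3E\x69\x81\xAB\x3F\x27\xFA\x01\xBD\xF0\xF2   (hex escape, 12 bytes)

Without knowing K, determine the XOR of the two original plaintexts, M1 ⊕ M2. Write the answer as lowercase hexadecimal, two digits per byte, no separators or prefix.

90d8b271af9d32fb1857aa40

c1 ⊕ c2 = (M1 ⊕ K) ⊕ (M2 ⊕ K) = M1 ⊕ M2 — the shared key cancels under XOR.
81 ⊕ 11 = 90
e6 ⊕ 3e = d8
db ⊕ 69 = b2
f0 ⊕ 81 = 71
04 ⊕ ab = af
a2 ⊕ 3f = 9d
15 ⊕ 27 = 32
01 ⊕ fa = fb
19 ⊕ 01 = 18
ea ⊕ bd = 57
5a ⊕ f0 = aa
b2 ⊕ f2 = 40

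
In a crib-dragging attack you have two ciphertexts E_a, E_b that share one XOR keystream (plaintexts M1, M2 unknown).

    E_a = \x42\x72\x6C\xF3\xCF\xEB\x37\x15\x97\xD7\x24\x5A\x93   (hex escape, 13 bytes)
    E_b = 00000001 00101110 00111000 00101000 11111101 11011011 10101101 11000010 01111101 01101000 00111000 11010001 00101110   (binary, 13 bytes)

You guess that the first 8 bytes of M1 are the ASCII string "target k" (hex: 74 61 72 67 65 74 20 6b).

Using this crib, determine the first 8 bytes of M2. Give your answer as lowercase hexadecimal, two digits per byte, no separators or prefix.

373d26bc5744babc

First, E_a ⊕ E_b = (M1 ⊕ K) ⊕ (M2 ⊕ K) = M1 ⊕ M2, so the key drops out. Then M2 = (M1 ⊕ M2) ⊕ M1 over the first 8 bytes.
byte 0: (42 ⊕ 01) ⊕ 74 = 43 ⊕ 74 = 37
byte 1: (72 ⊕ 2e) ⊕ 61 = 5c ⊕ 61 = 3d
byte 2: (6c ⊕ 38) ⊕ 72 = 54 ⊕ 72 = 26
byte 3: (f3 ⊕ 28) ⊕ 67 = db ⊕ 67 = bc
byte 4: (cf ⊕ fd) ⊕ 65 = 32 ⊕ 65 = 57
byte 5: (eb ⊕ db) ⊕ 74 = 30 ⊕ 74 = 44
byte 6: (37 ⊕ ad) ⊕ 20 = 9a ⊕ 20 = ba
byte 7: (15 ⊕ c2) ⊕ 6b = d7 ⊕ 6b = bc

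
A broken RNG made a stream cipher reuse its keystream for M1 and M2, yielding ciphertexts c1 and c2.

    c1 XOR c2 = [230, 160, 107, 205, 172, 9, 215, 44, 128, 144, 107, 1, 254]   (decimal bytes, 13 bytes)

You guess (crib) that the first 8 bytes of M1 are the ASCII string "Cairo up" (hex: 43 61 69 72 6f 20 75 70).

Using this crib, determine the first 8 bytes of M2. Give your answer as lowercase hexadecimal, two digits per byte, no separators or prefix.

a5c102bfc329a25c

Since c1 ⊕ c2 = M1 ⊕ M2, XORing with the guessed M1 bytes yields the corresponding M2 bytes: M2 = (c1 ⊕ c2) ⊕ M1.
e6 xor 43 = a5
a0 xor 61 = c1
6b xor 69 = 02
cd xor 72 = bf
ac xor 6f = c3
09 xor 20 = 29
d7 xor 75 = a2
2c xor 70 = 5c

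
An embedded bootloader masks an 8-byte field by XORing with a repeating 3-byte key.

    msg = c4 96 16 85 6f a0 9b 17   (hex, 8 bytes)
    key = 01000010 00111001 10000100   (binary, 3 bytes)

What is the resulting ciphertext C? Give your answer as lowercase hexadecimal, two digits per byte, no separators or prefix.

The 3-byte key repeats, so the effective keystream is 42 39 84 42 39 84 42 39.
byte 0: c4 xor 42 = 86
byte 1: 96 xor 39 = af
byte 2: 16 xor 84 = 92
byte 3: 85 xor 42 = c7
byte 4: 6f xor 39 = 56
byte 5: a0 xor 84 = 24
byte 6: 9b xor 42 = d9
byte 7: 17 xor 39 = 2e

86af92c75624d92e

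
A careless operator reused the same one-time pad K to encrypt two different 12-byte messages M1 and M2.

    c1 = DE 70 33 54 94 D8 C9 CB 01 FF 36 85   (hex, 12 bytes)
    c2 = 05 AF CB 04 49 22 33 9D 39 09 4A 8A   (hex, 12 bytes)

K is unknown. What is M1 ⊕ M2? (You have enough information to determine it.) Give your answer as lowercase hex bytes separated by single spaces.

db df f8 50 dd fa fa 56 38 f6 7c 0f

c1 ⊕ c2 = (M1 ⊕ K) ⊕ (M2 ⊕ K) = M1 ⊕ M2 — the shared key cancels under XOR.
de ^ 05 = db
70 ^ af = df
33 ^ cb = f8
54 ^ 04 = 50
94 ^ 49 = dd
d8 ^ 22 = fa
c9 ^ 33 = fa
cb ^ 9d = 56
01 ^ 39 = 38
ff ^ 09 = f6
36 ^ 4a = 7c
85 ^ 8a = 0f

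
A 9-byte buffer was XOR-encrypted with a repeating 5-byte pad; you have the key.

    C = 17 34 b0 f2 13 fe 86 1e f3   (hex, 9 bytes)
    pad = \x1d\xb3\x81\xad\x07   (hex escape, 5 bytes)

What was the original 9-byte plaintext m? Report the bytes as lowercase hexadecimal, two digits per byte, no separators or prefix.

The 5-byte key repeats, so the effective keystream is 1d b3 81 ad 07 1d b3 81 ad.
byte 0: 00010111 ⊕ 00011101 = 00001010
byte 1: 00110100 ⊕ 10110011 = 10000111
byte 2: 10110000 ⊕ 10000001 = 00110001
byte 3: 11110010 ⊕ 10101101 = 01011111
byte 4: 00010011 ⊕ 00000111 = 00010100
byte 5: 11111110 ⊕ 00011101 = 11100011
byte 6: 10000110 ⊕ 10110011 = 00110101
byte 7: 00011110 ⊕ 10000001 = 10011111
byte 8: 11110011 ⊕ 10101101 = 01011110

0a87315f14e3359f5e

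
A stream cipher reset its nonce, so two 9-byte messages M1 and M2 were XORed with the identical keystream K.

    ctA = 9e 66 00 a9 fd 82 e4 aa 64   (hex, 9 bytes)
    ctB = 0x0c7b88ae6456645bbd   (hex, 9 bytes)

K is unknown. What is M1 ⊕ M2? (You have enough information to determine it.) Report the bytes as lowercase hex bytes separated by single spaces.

ctA ⊕ ctB = (M1 ⊕ K) ⊕ (M2 ⊕ K) = M1 ⊕ M2 — the shared key cancels under XOR.
byte 0: 9e XOR 0c = 92
byte 1: 66 XOR 7b = 1d
byte 2: 00 XOR 88 = 88
byte 3: a9 XOR ae = 07
byte 4: fd XOR 64 = 99
byte 5: 82 XOR 56 = d4
byte 6: e4 XOR 64 = 80
byte 7: aa XOR 5b = f1
byte 8: 64 XOR bd = d9

92 1d 88 07 99 d4 80 f1 d9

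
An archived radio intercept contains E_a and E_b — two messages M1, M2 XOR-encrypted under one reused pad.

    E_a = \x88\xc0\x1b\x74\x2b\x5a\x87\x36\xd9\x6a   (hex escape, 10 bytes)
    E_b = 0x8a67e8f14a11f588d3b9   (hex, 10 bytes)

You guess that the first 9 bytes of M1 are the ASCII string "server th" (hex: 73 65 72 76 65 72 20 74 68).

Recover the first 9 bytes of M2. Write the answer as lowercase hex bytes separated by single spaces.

71 c2 81 f3 04 39 52 ca 62

First, E_a ⊕ E_b = (M1 ⊕ K) ⊕ (M2 ⊕ K) = M1 ⊕ M2, so the key drops out. Then M2 = (M1 ⊕ M2) ⊕ M1 over the first 9 bytes.
byte 0: (88 ⊕ 8a) ⊕ 73 = 02 ⊕ 73 = 71
byte 1: (c0 ⊕ 67) ⊕ 65 = a7 ⊕ 65 = c2
byte 2: (1b ⊕ e8) ⊕ 72 = f3 ⊕ 72 = 81
byte 3: (74 ⊕ f1) ⊕ 76 = 85 ⊕ 76 = f3
byte 4: (2b ⊕ 4a) ⊕ 65 = 61 ⊕ 65 = 04
byte 5: (5a ⊕ 11) ⊕ 72 = 4b ⊕ 72 = 39
byte 6: (87 ⊕ f5) ⊕ 20 = 72 ⊕ 20 = 52
byte 7: (36 ⊕ 88) ⊕ 74 = be ⊕ 74 = ca
byte 8: (d9 ⊕ d3) ⊕ 68 = 0a ⊕ 68 = 62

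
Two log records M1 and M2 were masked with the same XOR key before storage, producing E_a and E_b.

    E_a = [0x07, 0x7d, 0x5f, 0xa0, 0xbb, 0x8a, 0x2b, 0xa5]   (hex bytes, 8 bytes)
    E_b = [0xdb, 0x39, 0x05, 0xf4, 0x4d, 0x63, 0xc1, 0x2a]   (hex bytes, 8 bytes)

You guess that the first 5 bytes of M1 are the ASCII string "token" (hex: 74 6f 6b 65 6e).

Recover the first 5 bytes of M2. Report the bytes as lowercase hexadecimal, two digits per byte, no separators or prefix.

First, E_a ⊕ E_b = (M1 ⊕ K) ⊕ (M2 ⊕ K) = M1 ⊕ M2, so the key drops out. Then M2 = (M1 ⊕ M2) ⊕ M1 over the first 5 bytes.
byte 0: (07 ^ db) ^ 74 = dc ^ 74 = a8
byte 1: (7d ^ 39) ^ 6f = 44 ^ 6f = 2b
byte 2: (5f ^ 05) ^ 6b = 5a ^ 6b = 31
byte 3: (a0 ^ f4) ^ 65 = 54 ^ 65 = 31
byte 4: (bb ^ 4d) ^ 6e = f6 ^ 6e = 98

a82b313198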